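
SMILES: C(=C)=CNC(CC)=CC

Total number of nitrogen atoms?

The symbol for nitrogen appears 1 time in the SMILES.

1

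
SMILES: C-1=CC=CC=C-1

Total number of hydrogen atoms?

Hydrogens are implicit in SMILES; fill each atom to its normal valence:
  6 × C (aromatic): 1 H each → 6
  Total hydrogens = 6.

6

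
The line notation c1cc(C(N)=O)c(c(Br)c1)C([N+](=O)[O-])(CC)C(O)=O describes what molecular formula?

Heavy atoms from the SMILES: 1 Br, 11 C, 2 N, 5 O.
Implicit hydrogens by atom environment:
  3 × C (aromatic): 1 H each → 3
  3 × C (aromatic): no H
  3 × C: no H
  3 × O: no H
  1 × Br: no H
  1 × C: 3 H
  1 × C: 2 H
  1 × N: 2 H
  1 × N (charge +1): no H
  1 × O: 1 H
  1 × O (charge -1): no H
  Total hydrogens = 11.
Molecular formula: C11H11BrN2O5

C11H11BrN2O5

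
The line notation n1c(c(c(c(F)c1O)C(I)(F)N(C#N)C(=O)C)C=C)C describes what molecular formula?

C12H10F2IN3O2

Heavy atoms from the SMILES: 12 C, 2 F, 1 I, 3 N, 2 O.
Implicit hydrogens by atom environment:
  5 × C (aromatic): no H
  3 × C: no H
  2 × C: 3 H each → 6
  2 × F: no H
  2 × N: no H
  1 × C: 2 H
  1 × C: 1 H
  1 × I: no H
  1 × N (aromatic): no H
  1 × O: 1 H
  1 × O: no H
  Total hydrogens = 10.
Molecular formula: C12H10F2IN3O2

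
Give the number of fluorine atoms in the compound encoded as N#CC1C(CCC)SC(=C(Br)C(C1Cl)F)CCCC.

The symbol for fluorine appears 1 time in the SMILES.

1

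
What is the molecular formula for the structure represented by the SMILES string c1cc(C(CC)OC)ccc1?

Heavy atoms from the SMILES: 10 C, 1 O.
Implicit hydrogens by atom environment:
  5 × C (aromatic): 1 H each → 5
  2 × C: 3 H each → 6
  1 × C: 2 H
  1 × C: 1 H
  1 × C (aromatic): no H
  1 × O: no H
  Total hydrogens = 14.
Molecular formula: C10H14O

C10H14O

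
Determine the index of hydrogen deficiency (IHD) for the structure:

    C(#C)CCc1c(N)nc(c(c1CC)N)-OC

Molecular formula from the SMILES: C12H17N3O.
DoU = (2C + 2 + N − H − X)/2 = (2·12 + 2 + 3 − 17 − 0)/2 = 12/2 = 6.
(Structurally: 1 ring(s) + 5 π bond(s) = 6.)

6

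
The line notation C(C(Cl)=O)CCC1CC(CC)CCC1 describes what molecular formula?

C12H21ClO

Heavy atoms from the SMILES: 12 C, 1 Cl, 1 O.
Implicit hydrogens by atom environment:
  8 × C: 2 H each → 16
  2 × C: 1 H each → 2
  1 × C: 3 H
  1 × C: no H
  1 × Cl: no H
  1 × O: no H
  Total hydrogens = 21.
Molecular formula: C12H21ClO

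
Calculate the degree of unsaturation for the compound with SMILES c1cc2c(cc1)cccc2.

7

Molecular formula from the SMILES: C10H8.
DoU = (2C + 2 + N − H − X)/2 = (2·10 + 2 + 0 − 8 − 0)/2 = 14/2 = 7.
(Structurally: 2 ring(s) + 5 π bond(s) = 7.)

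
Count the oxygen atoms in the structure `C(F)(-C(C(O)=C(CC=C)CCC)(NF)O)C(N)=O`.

3

The symbol for oxygen appears 3 times in the SMILES.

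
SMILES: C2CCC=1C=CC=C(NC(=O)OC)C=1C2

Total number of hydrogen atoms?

Hydrogens are implicit in SMILES; fill each atom to its normal valence:
  4 × C: 2 H each → 8
  3 × C (aromatic): 1 H each → 3
  3 × C (aromatic): no H
  2 × O: no H
  1 × C: 3 H
  1 × C: no H
  1 × N: 1 H
  Total hydrogens = 15.

15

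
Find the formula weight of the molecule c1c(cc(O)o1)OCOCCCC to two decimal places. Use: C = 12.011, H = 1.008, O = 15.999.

186.21

Molecular formula: C9H14O4.
M = 9×12.011 + 14×1.008 + 4×15.999 = 186.21 g/mol.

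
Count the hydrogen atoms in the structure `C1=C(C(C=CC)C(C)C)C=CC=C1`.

18

Hydrogens are implicit in SMILES; fill each atom to its normal valence:
  5 × C (aromatic): 1 H each → 5
  4 × C: 1 H each → 4
  3 × C: 3 H each → 9
  1 × C (aromatic): no H
  Total hydrogens = 18.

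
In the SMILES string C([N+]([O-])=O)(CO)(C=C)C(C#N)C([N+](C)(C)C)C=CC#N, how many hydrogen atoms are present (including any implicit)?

19

Hydrogens are implicit in SMILES; fill each atom to its normal valence:
  5 × C: 1 H each → 5
  3 × C: 3 H each → 9
  3 × C: no H
  2 × C: 2 H each → 4
  2 × N (charge +1): no H
  2 × N: no H
  1 × O: 1 H
  1 × O: no H
  1 × O (charge -1): no H
  Total hydrogens = 19.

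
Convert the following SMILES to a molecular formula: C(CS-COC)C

Heavy atoms from the SMILES: 5 C, 1 O, 1 S.
Implicit hydrogens by atom environment:
  3 × C: 2 H each → 6
  2 × C: 3 H each → 6
  1 × O: no H
  1 × S: no H
  Total hydrogens = 12.
Molecular formula: C5H12OS

C5H12OS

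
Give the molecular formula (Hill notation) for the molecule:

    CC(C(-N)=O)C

C4H9NO

Heavy atoms from the SMILES: 4 C, 1 N, 1 O.
Implicit hydrogens by atom environment:
  2 × C: 3 H each → 6
  1 × C: 1 H
  1 × C: no H
  1 × N: 2 H
  1 × O: no H
  Total hydrogens = 9.
Molecular formula: C4H9NO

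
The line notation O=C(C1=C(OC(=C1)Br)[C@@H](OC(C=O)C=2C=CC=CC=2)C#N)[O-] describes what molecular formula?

Heavy atoms from the SMILES: 1 Br, 15 C, 1 N, 5 O.
Implicit hydrogens by atom environment:
  6 × C (aromatic): 1 H each → 6
  4 × C (aromatic): no H
  3 × C: 1 H each → 3
  3 × O: no H
  2 × C: no H
  1 × Br: no H
  1 × N: no H
  1 × O (aromatic): no H
  1 × O (charge -1): no H
  Total hydrogens = 9.
Net charge -1.
Molecular formula: C15H9BrNO5-

C15H9BrNO5-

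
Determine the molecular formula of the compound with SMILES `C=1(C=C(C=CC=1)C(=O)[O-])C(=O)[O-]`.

Heavy atoms from the SMILES: 8 C, 4 O.
Implicit hydrogens by atom environment:
  4 × C (aromatic): 1 H each → 4
  2 × C (aromatic): no H
  2 × C: no H
  2 × O: no H
  2 × O (charge -1): no H
  Total hydrogens = 4.
Net charge -2.
Molecular formula: [C8H4O4]2-

[C8H4O4]2-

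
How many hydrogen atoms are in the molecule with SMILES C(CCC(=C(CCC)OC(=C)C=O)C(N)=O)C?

Hydrogens are implicit in SMILES; fill each atom to its normal valence:
  6 × C: 2 H each → 12
  4 × C: no H
  3 × O: no H
  2 × C: 3 H each → 6
  1 × C: 1 H
  1 × N: 2 H
  Total hydrogens = 21.

21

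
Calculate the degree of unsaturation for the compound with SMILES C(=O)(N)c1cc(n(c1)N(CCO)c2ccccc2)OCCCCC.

Molecular formula from the SMILES: C18H25N3O3.
DoU = (2C + 2 + N − H − X)/2 = (2·18 + 2 + 3 − 25 − 0)/2 = 16/2 = 8.
(Structurally: 2 ring(s) + 6 π bond(s) = 8.)

8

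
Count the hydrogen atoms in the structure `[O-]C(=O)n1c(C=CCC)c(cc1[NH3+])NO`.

Hydrogens are implicit in SMILES; fill each atom to its normal valence:
  3 × C (aromatic): no H
  2 × C: 1 H each → 2
  1 × C: 3 H
  1 × C: 2 H
  1 × C (aromatic): 1 H
  1 × C: no H
  1 × N (charge +1): 3 H
  1 × N: 1 H
  1 × N (aromatic): no H
  1 × O: 1 H
  1 × O: no H
  1 × O (charge -1): no H
  Total hydrogens = 13.

13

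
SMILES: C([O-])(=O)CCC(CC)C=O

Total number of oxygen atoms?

3

The symbol for oxygen appears 3 times in the SMILES.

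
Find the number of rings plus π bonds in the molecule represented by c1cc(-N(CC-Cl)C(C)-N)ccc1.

4

Molecular formula from the SMILES: C10H15ClN2.
DoU = (2C + 2 + N − H − X)/2 = (2·10 + 2 + 2 − 15 − 1)/2 = 8/2 = 4.
(Structurally: 1 ring(s) + 3 π bond(s) = 4.)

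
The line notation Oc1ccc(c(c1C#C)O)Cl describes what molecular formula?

C8H5ClO2

Heavy atoms from the SMILES: 8 C, 1 Cl, 2 O.
Implicit hydrogens by atom environment:
  4 × C (aromatic): no H
  2 × C (aromatic): 1 H each → 2
  2 × O: 1 H each → 2
  1 × C: 1 H
  1 × C: no H
  1 × Cl: no H
  Total hydrogens = 5.
Molecular formula: C8H5ClO2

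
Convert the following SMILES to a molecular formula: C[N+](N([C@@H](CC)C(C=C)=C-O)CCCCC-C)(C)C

C16H33N2O+

Heavy atoms from the SMILES: 16 C, 2 N, 1 O.
Implicit hydrogens by atom environment:
  7 × C: 2 H each → 14
  5 × C: 3 H each → 15
  3 × C: 1 H each → 3
  1 × C: no H
  1 × N: no H
  1 × N (charge +1): no H
  1 × O: 1 H
  Total hydrogens = 33.
Net charge +1.
Molecular formula: C16H33N2O+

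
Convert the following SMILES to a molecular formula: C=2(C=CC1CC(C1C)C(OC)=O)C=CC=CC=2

C15H18O2

Heavy atoms from the SMILES: 15 C, 2 O.
Implicit hydrogens by atom environment:
  5 × C: 1 H each → 5
  5 × C (aromatic): 1 H each → 5
  2 × C: 3 H each → 6
  2 × O: no H
  1 × C: 2 H
  1 × C: no H
  1 × C (aromatic): no H
  Total hydrogens = 18.
Molecular formula: C15H18O2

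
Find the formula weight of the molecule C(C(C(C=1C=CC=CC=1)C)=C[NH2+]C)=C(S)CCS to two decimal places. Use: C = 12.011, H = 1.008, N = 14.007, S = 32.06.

280.47

Molecular formula: C15H22NS2+.
M = 15×12.011 + 22×1.008 + 1×14.007 + 2×32.06 = 280.47 g/mol.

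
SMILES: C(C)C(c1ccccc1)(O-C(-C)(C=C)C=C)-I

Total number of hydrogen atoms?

19

Hydrogens are implicit in SMILES; fill each atom to its normal valence:
  5 × C (aromatic): 1 H each → 5
  3 × C: 2 H each → 6
  2 × C: 3 H each → 6
  2 × C: 1 H each → 2
  2 × C: no H
  1 × C (aromatic): no H
  1 × I: no H
  1 × O: no H
  Total hydrogens = 19.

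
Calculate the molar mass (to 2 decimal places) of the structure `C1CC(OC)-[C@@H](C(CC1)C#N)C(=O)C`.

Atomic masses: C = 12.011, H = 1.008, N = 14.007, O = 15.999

195.26

Molecular formula: C11H17NO2.
M = 11×12.011 + 17×1.008 + 1×14.007 + 2×15.999 = 195.26 g/mol.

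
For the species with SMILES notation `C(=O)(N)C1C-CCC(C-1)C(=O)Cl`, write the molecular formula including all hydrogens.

Heavy atoms from the SMILES: 8 C, 1 Cl, 1 N, 2 O.
Implicit hydrogens by atom environment:
  4 × C: 2 H each → 8
  2 × C: 1 H each → 2
  2 × C: no H
  2 × O: no H
  1 × Cl: no H
  1 × N: 2 H
  Total hydrogens = 12.
Molecular formula: C8H12ClNO2

C8H12ClNO2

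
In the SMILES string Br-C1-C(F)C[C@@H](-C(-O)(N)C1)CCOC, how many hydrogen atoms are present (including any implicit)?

Hydrogens are implicit in SMILES; fill each atom to its normal valence:
  4 × C: 2 H each → 8
  3 × C: 1 H each → 3
  1 × Br: no H
  1 × C: 3 H
  1 × C: no H
  1 × F: no H
  1 × N: 2 H
  1 × O: 1 H
  1 × O: no H
  Total hydrogens = 17.

17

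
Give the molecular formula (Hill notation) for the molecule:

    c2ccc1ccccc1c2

Heavy atoms from the SMILES: 10 C.
Implicit hydrogens by atom environment:
  8 × C (aromatic): 1 H each → 8
  2 × C (aromatic): no H
  Total hydrogens = 8.
Molecular formula: C10H8

C10H8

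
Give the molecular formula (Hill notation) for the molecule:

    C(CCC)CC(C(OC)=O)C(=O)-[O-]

C9H15O4-

Heavy atoms from the SMILES: 9 C, 4 O.
Implicit hydrogens by atom environment:
  4 × C: 2 H each → 8
  3 × O: no H
  2 × C: 3 H each → 6
  2 × C: no H
  1 × C: 1 H
  1 × O (charge -1): no H
  Total hydrogens = 15.
Net charge -1.
Molecular formula: C9H15O4-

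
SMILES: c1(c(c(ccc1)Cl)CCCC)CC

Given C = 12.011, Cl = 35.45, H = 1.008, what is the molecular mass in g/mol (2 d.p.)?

Molecular formula: C12H17Cl.
M = 12×12.011 + 1×35.45 + 17×1.008 = 196.72 g/mol.

196.72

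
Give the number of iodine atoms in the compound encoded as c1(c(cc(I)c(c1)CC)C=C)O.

1

The symbol for iodine appears 1 time in the SMILES.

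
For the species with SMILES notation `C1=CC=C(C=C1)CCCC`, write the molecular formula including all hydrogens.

C10H14

Heavy atoms from the SMILES: 10 C.
Implicit hydrogens by atom environment:
  5 × C (aromatic): 1 H each → 5
  3 × C: 2 H each → 6
  1 × C: 3 H
  1 × C (aromatic): no H
  Total hydrogens = 14.
Molecular formula: C10H14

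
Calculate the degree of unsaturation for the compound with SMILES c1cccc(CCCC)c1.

Molecular formula from the SMILES: C10H14.
DoU = (2C + 2 + N − H − X)/2 = (2·10 + 2 + 0 − 14 − 0)/2 = 8/2 = 4.
(Structurally: 1 ring(s) + 3 π bond(s) = 4.)

4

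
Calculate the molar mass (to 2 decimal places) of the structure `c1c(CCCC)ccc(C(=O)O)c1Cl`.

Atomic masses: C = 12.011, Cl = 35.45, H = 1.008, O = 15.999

212.67

Molecular formula: C11H13ClO2.
M = 11×12.011 + 1×35.45 + 13×1.008 + 2×15.999 = 212.67 g/mol.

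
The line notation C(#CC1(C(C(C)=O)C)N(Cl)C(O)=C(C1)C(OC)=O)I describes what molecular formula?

Heavy atoms from the SMILES: 12 C, 1 Cl, 1 I, 1 N, 4 O.
Implicit hydrogens by atom environment:
  7 × C: no H
  3 × C: 3 H each → 9
  3 × O: no H
  1 × C: 2 H
  1 × C: 1 H
  1 × Cl: no H
  1 × I: no H
  1 × N: no H
  1 × O: 1 H
  Total hydrogens = 13.
Molecular formula: C12H13ClINO4

C12H13ClINO4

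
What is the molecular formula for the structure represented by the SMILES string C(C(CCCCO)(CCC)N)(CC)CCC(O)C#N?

C15H30N2O2

Heavy atoms from the SMILES: 15 C, 2 N, 2 O.
Implicit hydrogens by atom environment:
  9 × C: 2 H each → 18
  2 × C: 3 H each → 6
  2 × C: 1 H each → 2
  2 × C: no H
  2 × O: 1 H each → 2
  1 × N: 2 H
  1 × N: no H
  Total hydrogens = 30.
Molecular formula: C15H30N2O2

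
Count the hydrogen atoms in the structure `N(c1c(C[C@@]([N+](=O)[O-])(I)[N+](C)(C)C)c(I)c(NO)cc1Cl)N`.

Hydrogens are implicit in SMILES; fill each atom to its normal valence:
  5 × C (aromatic): no H
  3 × C: 3 H each → 9
  2 × I: no H
  2 × N: 1 H each → 2
  2 × N (charge +1): no H
  1 × C: 2 H
  1 × C (aromatic): 1 H
  1 × C: no H
  1 × Cl: no H
  1 × N: 2 H
  1 × O: 1 H
  1 × O: no H
  1 × O (charge -1): no H
  Total hydrogens = 17.

17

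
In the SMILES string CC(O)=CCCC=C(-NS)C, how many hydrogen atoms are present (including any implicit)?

15

Hydrogens are implicit in SMILES; fill each atom to its normal valence:
  2 × C: 3 H each → 6
  2 × C: 2 H each → 4
  2 × C: 1 H each → 2
  2 × C: no H
  1 × N: 1 H
  1 × O: 1 H
  1 × S: 1 H
  Total hydrogens = 15.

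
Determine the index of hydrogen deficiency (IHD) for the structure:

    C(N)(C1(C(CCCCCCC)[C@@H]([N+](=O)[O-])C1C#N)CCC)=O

Molecular formula from the SMILES: C16H27N3O3.
DoU = (2C + 2 + N − H − X)/2 = (2·16 + 2 + 3 − 27 − 0)/2 = 10/2 = 5.
(Structurally: 1 ring(s) + 4 π bond(s) = 5.)

5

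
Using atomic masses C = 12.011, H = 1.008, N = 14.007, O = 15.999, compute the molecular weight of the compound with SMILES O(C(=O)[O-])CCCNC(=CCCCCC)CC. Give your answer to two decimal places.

242.34

Molecular formula: C13H24NO3-.
M = 13×12.011 + 24×1.008 + 1×14.007 + 3×15.999 = 242.34 g/mol.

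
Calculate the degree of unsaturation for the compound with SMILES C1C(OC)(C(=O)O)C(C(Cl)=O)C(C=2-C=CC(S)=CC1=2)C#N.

Molecular formula from the SMILES: C14H12ClNO4S.
DoU = (2C + 2 + N − H − X)/2 = (2·14 + 2 + 1 − 12 − 1)/2 = 18/2 = 9.
(Structurally: 2 ring(s) + 7 π bond(s) = 9.)

9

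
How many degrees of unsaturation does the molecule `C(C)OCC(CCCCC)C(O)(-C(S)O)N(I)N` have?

0

Molecular formula from the SMILES: C11H25IN2O3S.
DoU = (2C + 2 + N − H − X)/2 = (2·11 + 2 + 2 − 25 − 1)/2 = 0/2 = 0.
(Structurally: 0 ring(s) + 0 π bond(s) = 0.)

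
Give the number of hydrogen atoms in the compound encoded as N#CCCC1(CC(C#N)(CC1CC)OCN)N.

20

Hydrogens are implicit in SMILES; fill each atom to its normal valence:
  6 × C: 2 H each → 12
  4 × C: no H
  2 × N: 2 H each → 4
  2 × N: no H
  1 × C: 3 H
  1 × C: 1 H
  1 × O: no H
  Total hydrogens = 20.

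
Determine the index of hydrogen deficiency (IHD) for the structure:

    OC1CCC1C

1

Molecular formula from the SMILES: C5H10O.
DoU = (2C + 2 + N − H − X)/2 = (2·5 + 2 + 0 − 10 − 0)/2 = 2/2 = 1.
(Structurally: 1 ring(s) + 0 π bond(s) = 1.)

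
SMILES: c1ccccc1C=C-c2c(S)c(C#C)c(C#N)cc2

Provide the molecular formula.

Heavy atoms from the SMILES: 17 C, 1 N, 1 S.
Implicit hydrogens by atom environment:
  7 × C (aromatic): 1 H each → 7
  5 × C (aromatic): no H
  3 × C: 1 H each → 3
  2 × C: no H
  1 × N: no H
  1 × S: 1 H
  Total hydrogens = 11.
Molecular formula: C17H11NS

C17H11NS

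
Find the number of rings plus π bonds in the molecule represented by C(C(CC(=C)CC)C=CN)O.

Molecular formula from the SMILES: C9H17NO.
DoU = (2C + 2 + N − H − X)/2 = (2·9 + 2 + 1 − 17 − 0)/2 = 4/2 = 2.
(Structurally: 0 ring(s) + 2 π bond(s) = 2.)

2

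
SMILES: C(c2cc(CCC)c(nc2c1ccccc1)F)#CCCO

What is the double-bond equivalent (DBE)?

Molecular formula from the SMILES: C18H18FNO.
DoU = (2C + 2 + N − H − X)/2 = (2·18 + 2 + 1 − 18 − 1)/2 = 20/2 = 10.
(Structurally: 2 ring(s) + 8 π bond(s) = 10.)

10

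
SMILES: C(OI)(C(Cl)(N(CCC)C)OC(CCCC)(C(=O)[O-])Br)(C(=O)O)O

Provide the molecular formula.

C13H21BrClINO7-

Heavy atoms from the SMILES: 1 Br, 13 C, 1 Cl, 1 I, 1 N, 7 O.
Implicit hydrogens by atom environment:
  5 × C: 2 H each → 10
  5 × C: no H
  4 × O: no H
  3 × C: 3 H each → 9
  2 × O: 1 H each → 2
  1 × Br: no H
  1 × Cl: no H
  1 × I: no H
  1 × N: no H
  1 × O (charge -1): no H
  Total hydrogens = 21.
Net charge -1.
Molecular formula: C13H21BrClINO7-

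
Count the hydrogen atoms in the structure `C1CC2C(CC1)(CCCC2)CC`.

22

Hydrogens are implicit in SMILES; fill each atom to its normal valence:
  9 × C: 2 H each → 18
  1 × C: 3 H
  1 × C: 1 H
  1 × C: no H
  Total hydrogens = 22.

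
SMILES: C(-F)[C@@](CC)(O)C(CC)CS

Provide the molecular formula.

Heavy atoms from the SMILES: 8 C, 1 F, 1 O, 1 S.
Implicit hydrogens by atom environment:
  4 × C: 2 H each → 8
  2 × C: 3 H each → 6
  1 × C: 1 H
  1 × C: no H
  1 × F: no H
  1 × O: 1 H
  1 × S: 1 H
  Total hydrogens = 17.
Molecular formula: C8H17FOS

C8H17FOS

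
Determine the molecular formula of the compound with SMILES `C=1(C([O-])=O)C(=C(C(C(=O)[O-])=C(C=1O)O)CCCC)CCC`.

Heavy atoms from the SMILES: 15 C, 6 O.
Implicit hydrogens by atom environment:
  6 × C (aromatic): no H
  5 × C: 2 H each → 10
  2 × C: 3 H each → 6
  2 × C: no H
  2 × O: 1 H each → 2
  2 × O: no H
  2 × O (charge -1): no H
  Total hydrogens = 18.
Net charge -2.
Molecular formula: [C15H18O6]2-

[C15H18O6]2-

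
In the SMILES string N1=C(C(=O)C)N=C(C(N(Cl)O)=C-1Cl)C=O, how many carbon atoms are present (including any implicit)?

The symbol for carbon appears 7 times in the SMILES. (Cl is a single chlorine, not C + l.)

7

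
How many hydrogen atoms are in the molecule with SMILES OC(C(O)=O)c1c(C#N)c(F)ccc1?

Hydrogens are implicit in SMILES; fill each atom to its normal valence:
  3 × C (aromatic): 1 H each → 3
  3 × C (aromatic): no H
  2 × C: no H
  2 × O: 1 H each → 2
  1 × C: 1 H
  1 × F: no H
  1 × N: no H
  1 × O: no H
  Total hydrogens = 6.

6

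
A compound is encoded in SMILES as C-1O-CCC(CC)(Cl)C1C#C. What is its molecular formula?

Heavy atoms from the SMILES: 9 C, 1 Cl, 1 O.
Implicit hydrogens by atom environment:
  4 × C: 2 H each → 8
  2 × C: 1 H each → 2
  2 × C: no H
  1 × C: 3 H
  1 × Cl: no H
  1 × O: no H
  Total hydrogens = 13.
Molecular formula: C9H13ClO

C9H13ClO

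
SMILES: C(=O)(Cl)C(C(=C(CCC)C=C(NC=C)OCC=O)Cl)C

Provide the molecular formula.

Heavy atoms from the SMILES: 14 C, 2 Cl, 1 N, 3 O.
Implicit hydrogens by atom environment:
  4 × C: 2 H each → 8
  4 × C: 1 H each → 4
  4 × C: no H
  3 × O: no H
  2 × C: 3 H each → 6
  2 × Cl: no H
  1 × N: 1 H
  Total hydrogens = 19.
Molecular formula: C14H19Cl2NO3

C14H19Cl2NO3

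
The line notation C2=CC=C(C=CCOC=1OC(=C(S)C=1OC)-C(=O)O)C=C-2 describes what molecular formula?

C15H14O5S

Heavy atoms from the SMILES: 15 C, 5 O, 1 S.
Implicit hydrogens by atom environment:
  5 × C (aromatic): 1 H each → 5
  5 × C (aromatic): no H
  3 × O: no H
  2 × C: 1 H each → 2
  1 × C: 3 H
  1 × C: 2 H
  1 × C: no H
  1 × O: 1 H
  1 × O (aromatic): no H
  1 × S: 1 H
  Total hydrogens = 14.
Molecular formula: C15H14O5S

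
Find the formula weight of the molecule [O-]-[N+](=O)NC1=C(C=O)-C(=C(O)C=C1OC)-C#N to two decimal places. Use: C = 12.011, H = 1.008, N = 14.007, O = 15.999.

Molecular formula: C9H7N3O5.
M = 9×12.011 + 7×1.008 + 3×14.007 + 5×15.999 = 237.17 g/mol.

237.17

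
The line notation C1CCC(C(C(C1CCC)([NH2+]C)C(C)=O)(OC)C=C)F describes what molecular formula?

C16H29FNO2+

Heavy atoms from the SMILES: 16 C, 1 F, 1 N, 2 O.
Implicit hydrogens by atom environment:
  6 × C: 2 H each → 12
  4 × C: 3 H each → 12
  3 × C: 1 H each → 3
  3 × C: no H
  2 × O: no H
  1 × F: no H
  1 × N (charge +1): 2 H
  Total hydrogens = 29.
Net charge +1.
Molecular formula: C16H29FNO2+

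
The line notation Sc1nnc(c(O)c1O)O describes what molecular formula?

Heavy atoms from the SMILES: 4 C, 2 N, 3 O, 1 S.
Implicit hydrogens by atom environment:
  4 × C (aromatic): no H
  3 × O: 1 H each → 3
  2 × N (aromatic): no H
  1 × S: 1 H
  Total hydrogens = 4.
Molecular formula: C4H4N2O3S

C4H4N2O3S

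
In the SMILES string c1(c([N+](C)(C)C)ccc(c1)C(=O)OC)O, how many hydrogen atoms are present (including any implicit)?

Hydrogens are implicit in SMILES; fill each atom to its normal valence:
  4 × C: 3 H each → 12
  3 × C (aromatic): 1 H each → 3
  3 × C (aromatic): no H
  2 × O: no H
  1 × C: no H
  1 × N (charge +1): no H
  1 × O: 1 H
  Total hydrogens = 16.

16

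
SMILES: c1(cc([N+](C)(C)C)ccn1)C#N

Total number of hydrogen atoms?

12

Hydrogens are implicit in SMILES; fill each atom to its normal valence:
  3 × C: 3 H each → 9
  3 × C (aromatic): 1 H each → 3
  2 × C (aromatic): no H
  1 × C: no H
  1 × N (aromatic): no H
  1 × N: no H
  1 × N (charge +1): no H
  Total hydrogens = 12.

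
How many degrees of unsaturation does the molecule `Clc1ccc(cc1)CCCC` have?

Molecular formula from the SMILES: C10H13Cl.
DoU = (2C + 2 + N − H − X)/2 = (2·10 + 2 + 0 − 13 − 1)/2 = 8/2 = 4.
(Structurally: 1 ring(s) + 3 π bond(s) = 4.)

4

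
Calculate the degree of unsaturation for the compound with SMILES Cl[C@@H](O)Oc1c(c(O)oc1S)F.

3

Molecular formula from the SMILES: C5H4ClFO4S.
DoU = (2C + 2 + N − H − X)/2 = (2·5 + 2 + 0 − 4 − 2)/2 = 6/2 = 3.
(Structurally: 1 ring(s) + 2 π bond(s) = 3.)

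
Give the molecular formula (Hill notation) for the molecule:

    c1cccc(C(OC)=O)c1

C8H8O2

Heavy atoms from the SMILES: 8 C, 2 O.
Implicit hydrogens by atom environment:
  5 × C (aromatic): 1 H each → 5
  2 × O: no H
  1 × C: 3 H
  1 × C (aromatic): no H
  1 × C: no H
  Total hydrogens = 8.
Molecular formula: C8H8O2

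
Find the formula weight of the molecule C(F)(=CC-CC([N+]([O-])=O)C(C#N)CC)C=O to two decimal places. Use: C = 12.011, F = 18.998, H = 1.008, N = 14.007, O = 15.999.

Molecular formula: C10H13FN2O3.
M = 10×12.011 + 1×18.998 + 13×1.008 + 2×14.007 + 3×15.999 = 228.22 g/mol.

228.22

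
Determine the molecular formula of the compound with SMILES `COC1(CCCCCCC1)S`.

C9H18OS

Heavy atoms from the SMILES: 9 C, 1 O, 1 S.
Implicit hydrogens by atom environment:
  7 × C: 2 H each → 14
  1 × C: 3 H
  1 × C: no H
  1 × O: no H
  1 × S: 1 H
  Total hydrogens = 18.
Molecular formula: C9H18OS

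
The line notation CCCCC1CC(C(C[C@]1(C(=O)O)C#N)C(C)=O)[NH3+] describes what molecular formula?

C14H23N2O3+

Heavy atoms from the SMILES: 14 C, 2 N, 3 O.
Implicit hydrogens by atom environment:
  5 × C: 2 H each → 10
  4 × C: no H
  3 × C: 1 H each → 3
  2 × C: 3 H each → 6
  2 × O: no H
  1 × N (charge +1): 3 H
  1 × N: no H
  1 × O: 1 H
  Total hydrogens = 23.
Net charge +1.
Molecular formula: C14H23N2O3+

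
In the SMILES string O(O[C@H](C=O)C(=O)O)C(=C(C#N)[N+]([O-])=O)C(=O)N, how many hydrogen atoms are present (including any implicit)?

5

Hydrogens are implicit in SMILES; fill each atom to its normal valence:
  6 × O: no H
  5 × C: no H
  2 × C: 1 H each → 2
  1 × N: 2 H
  1 × N (charge +1): no H
  1 × N: no H
  1 × O: 1 H
  1 × O (charge -1): no H
  Total hydrogens = 5.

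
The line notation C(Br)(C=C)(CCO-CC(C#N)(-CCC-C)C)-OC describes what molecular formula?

Heavy atoms from the SMILES: 1 Br, 14 C, 1 N, 2 O.
Implicit hydrogens by atom environment:
  7 × C: 2 H each → 14
  3 × C: 3 H each → 9
  3 × C: no H
  2 × O: no H
  1 × Br: no H
  1 × C: 1 H
  1 × N: no H
  Total hydrogens = 24.
Molecular formula: C14H24BrNO2

C14H24BrNO2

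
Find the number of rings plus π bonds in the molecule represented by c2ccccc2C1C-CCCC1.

Molecular formula from the SMILES: C12H16.
DoU = (2C + 2 + N − H − X)/2 = (2·12 + 2 + 0 − 16 − 0)/2 = 10/2 = 5.
(Structurally: 2 ring(s) + 3 π bond(s) = 5.)

5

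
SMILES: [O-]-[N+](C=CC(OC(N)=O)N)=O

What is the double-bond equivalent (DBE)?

3

Molecular formula from the SMILES: C4H7N3O4.
DoU = (2C + 2 + N − H − X)/2 = (2·4 + 2 + 3 − 7 − 0)/2 = 6/2 = 3.
(Structurally: 0 ring(s) + 3 π bond(s) = 3.)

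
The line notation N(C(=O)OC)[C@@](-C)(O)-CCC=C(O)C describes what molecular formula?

C9H17NO4

Heavy atoms from the SMILES: 9 C, 1 N, 4 O.
Implicit hydrogens by atom environment:
  3 × C: 3 H each → 9
  3 × C: no H
  2 × C: 2 H each → 4
  2 × O: 1 H each → 2
  2 × O: no H
  1 × C: 1 H
  1 × N: 1 H
  Total hydrogens = 17.
Molecular formula: C9H17NO4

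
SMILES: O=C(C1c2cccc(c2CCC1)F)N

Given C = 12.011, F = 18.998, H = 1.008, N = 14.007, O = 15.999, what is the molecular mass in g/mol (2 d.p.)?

193.22

Molecular formula: C11H12FNO.
M = 11×12.011 + 1×18.998 + 12×1.008 + 1×14.007 + 1×15.999 = 193.22 g/mol.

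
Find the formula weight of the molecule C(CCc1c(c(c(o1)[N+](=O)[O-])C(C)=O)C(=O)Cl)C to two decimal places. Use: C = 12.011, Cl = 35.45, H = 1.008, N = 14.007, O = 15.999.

Molecular formula: C11H12ClNO5.
M = 11×12.011 + 1×35.45 + 12×1.008 + 1×14.007 + 5×15.999 = 273.67 g/mol.

273.67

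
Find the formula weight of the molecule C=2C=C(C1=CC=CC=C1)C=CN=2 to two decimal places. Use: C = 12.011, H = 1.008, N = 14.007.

Molecular formula: C11H9N.
M = 11×12.011 + 9×1.008 + 1×14.007 = 155.20 g/mol.

155.20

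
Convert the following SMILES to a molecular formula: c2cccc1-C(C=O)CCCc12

C11H12O

Heavy atoms from the SMILES: 11 C, 1 O.
Implicit hydrogens by atom environment:
  4 × C (aromatic): 1 H each → 4
  3 × C: 2 H each → 6
  2 × C: 1 H each → 2
  2 × C (aromatic): no H
  1 × O: no H
  Total hydrogens = 12.
Molecular formula: C11H12O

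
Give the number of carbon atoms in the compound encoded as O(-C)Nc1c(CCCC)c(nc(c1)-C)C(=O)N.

12

The symbol for carbon appears 12 times in the SMILES. Lowercase c denotes aromatic carbon and counts toward C.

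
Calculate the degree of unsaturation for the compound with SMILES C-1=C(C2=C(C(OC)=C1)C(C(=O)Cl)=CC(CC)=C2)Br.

8

Molecular formula from the SMILES: C14H12BrClO2.
DoU = (2C + 2 + N − H − X)/2 = (2·14 + 2 + 0 − 12 − 2)/2 = 16/2 = 8.
(Structurally: 2 ring(s) + 6 π bond(s) = 8.)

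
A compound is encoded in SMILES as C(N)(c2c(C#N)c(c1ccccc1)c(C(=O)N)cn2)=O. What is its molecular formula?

Heavy atoms from the SMILES: 14 C, 4 N, 2 O.
Implicit hydrogens by atom environment:
  6 × C (aromatic): 1 H each → 6
  5 × C (aromatic): no H
  3 × C: no H
  2 × N: 2 H each → 4
  2 × O: no H
  1 × N (aromatic): no H
  1 × N: no H
  Total hydrogens = 10.
Molecular formula: C14H10N4O2

C14H10N4O2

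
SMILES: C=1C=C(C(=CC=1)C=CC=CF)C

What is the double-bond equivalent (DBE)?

6

Molecular formula from the SMILES: C11H11F.
DoU = (2C + 2 + N − H − X)/2 = (2·11 + 2 + 0 − 11 − 1)/2 = 12/2 = 6.
(Structurally: 1 ring(s) + 5 π bond(s) = 6.)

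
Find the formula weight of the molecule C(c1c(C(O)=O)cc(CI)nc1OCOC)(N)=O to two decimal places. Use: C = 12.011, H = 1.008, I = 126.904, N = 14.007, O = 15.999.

Molecular formula: C10H11IN2O5.
M = 10×12.011 + 11×1.008 + 1×126.904 + 2×14.007 + 5×15.999 = 366.11 g/mol.

366.11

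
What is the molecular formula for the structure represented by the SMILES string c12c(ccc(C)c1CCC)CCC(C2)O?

C14H20O

Heavy atoms from the SMILES: 14 C, 1 O.
Implicit hydrogens by atom environment:
  5 × C: 2 H each → 10
  4 × C (aromatic): no H
  2 × C: 3 H each → 6
  2 × C (aromatic): 1 H each → 2
  1 × C: 1 H
  1 × O: 1 H
  Total hydrogens = 20.
Molecular formula: C14H20O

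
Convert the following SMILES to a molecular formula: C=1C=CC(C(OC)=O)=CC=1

Heavy atoms from the SMILES: 8 C, 2 O.
Implicit hydrogens by atom environment:
  5 × C (aromatic): 1 H each → 5
  2 × O: no H
  1 × C: 3 H
  1 × C (aromatic): no H
  1 × C: no H
  Total hydrogens = 8.
Molecular formula: C8H8O2

C8H8O2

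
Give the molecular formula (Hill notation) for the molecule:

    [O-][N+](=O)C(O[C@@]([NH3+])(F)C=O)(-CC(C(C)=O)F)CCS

C9H15F2N2O5S+

Heavy atoms from the SMILES: 9 C, 2 F, 2 N, 5 O, 1 S.
Implicit hydrogens by atom environment:
  4 × O: no H
  3 × C: 2 H each → 6
  3 × C: no H
  2 × C: 1 H each → 2
  2 × F: no H
  1 × C: 3 H
  1 × N (charge +1): 3 H
  1 × N (charge +1): no H
  1 × O (charge -1): no H
  1 × S: 1 H
  Total hydrogens = 15.
Net charge +1.
Molecular formula: C9H15F2N2O5S+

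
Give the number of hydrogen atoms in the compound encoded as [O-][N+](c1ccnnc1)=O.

3

Hydrogens are implicit in SMILES; fill each atom to its normal valence:
  3 × C (aromatic): 1 H each → 3
  2 × N (aromatic): no H
  1 × C (aromatic): no H
  1 × N (charge +1): no H
  1 × O: no H
  1 × O (charge -1): no H
  Total hydrogens = 3.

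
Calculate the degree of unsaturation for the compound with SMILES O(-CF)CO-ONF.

0

Molecular formula from the SMILES: C2H5F2NO3.
DoU = (2C + 2 + N − H − X)/2 = (2·2 + 2 + 1 − 5 − 2)/2 = 0/2 = 0.
(Structurally: 0 ring(s) + 0 π bond(s) = 0.)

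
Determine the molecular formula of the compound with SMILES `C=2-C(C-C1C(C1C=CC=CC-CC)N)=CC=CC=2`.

C17H23N

Heavy atoms from the SMILES: 17 C, 1 N.
Implicit hydrogens by atom environment:
  7 × C: 1 H each → 7
  5 × C (aromatic): 1 H each → 5
  3 × C: 2 H each → 6
  1 × C: 3 H
  1 × C (aromatic): no H
  1 × N: 2 H
  Total hydrogens = 23.
Molecular formula: C17H23N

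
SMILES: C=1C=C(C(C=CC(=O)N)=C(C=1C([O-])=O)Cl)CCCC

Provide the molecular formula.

Heavy atoms from the SMILES: 14 C, 1 Cl, 1 N, 3 O.
Implicit hydrogens by atom environment:
  4 × C (aromatic): no H
  3 × C: 2 H each → 6
  2 × C (aromatic): 1 H each → 2
  2 × C: 1 H each → 2
  2 × C: no H
  2 × O: no H
  1 × C: 3 H
  1 × Cl: no H
  1 × N: 2 H
  1 × O (charge -1): no H
  Total hydrogens = 15.
Net charge -1.
Molecular formula: C14H15ClNO3-

C14H15ClNO3-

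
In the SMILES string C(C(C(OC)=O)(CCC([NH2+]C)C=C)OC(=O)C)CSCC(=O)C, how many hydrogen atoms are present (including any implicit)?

Hydrogens are implicit in SMILES; fill each atom to its normal valence:
  6 × C: 2 H each → 12
  5 × O: no H
  4 × C: 3 H each → 12
  4 × C: no H
  2 × C: 1 H each → 2
  1 × N (charge +1): 2 H
  1 × S: no H
  Total hydrogens = 28.

28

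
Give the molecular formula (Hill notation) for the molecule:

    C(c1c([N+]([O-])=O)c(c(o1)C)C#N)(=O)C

Heavy atoms from the SMILES: 8 C, 2 N, 4 O.
Implicit hydrogens by atom environment:
  4 × C (aromatic): no H
  2 × C: 3 H each → 6
  2 × C: no H
  2 × O: no H
  1 × N (charge +1): no H
  1 × N: no H
  1 × O (aromatic): no H
  1 × O (charge -1): no H
  Total hydrogens = 6.
Molecular formula: C8H6N2O4

C8H6N2O4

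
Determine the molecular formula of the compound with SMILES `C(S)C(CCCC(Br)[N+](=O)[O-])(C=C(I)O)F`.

C8H12BrFINO3S

Heavy atoms from the SMILES: 1 Br, 8 C, 1 F, 1 I, 1 N, 3 O, 1 S.
Implicit hydrogens by atom environment:
  4 × C: 2 H each → 8
  2 × C: 1 H each → 2
  2 × C: no H
  1 × Br: no H
  1 × F: no H
  1 × I: no H
  1 × N (charge +1): no H
  1 × O: 1 H
  1 × O: no H
  1 × O (charge -1): no H
  1 × S: 1 H
  Total hydrogens = 12.
Molecular formula: C8H12BrFINO3S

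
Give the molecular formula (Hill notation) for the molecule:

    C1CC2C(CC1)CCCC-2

Heavy atoms from the SMILES: 10 C.
Implicit hydrogens by atom environment:
  8 × C: 2 H each → 16
  2 × C: 1 H each → 2
  Total hydrogens = 18.
Molecular formula: C10H18

C10H18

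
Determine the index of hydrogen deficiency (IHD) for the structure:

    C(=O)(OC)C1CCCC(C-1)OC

2

Molecular formula from the SMILES: C9H16O3.
DoU = (2C + 2 + N − H − X)/2 = (2·9 + 2 + 0 − 16 − 0)/2 = 4/2 = 2.
(Structurally: 1 ring(s) + 1 π bond(s) = 2.)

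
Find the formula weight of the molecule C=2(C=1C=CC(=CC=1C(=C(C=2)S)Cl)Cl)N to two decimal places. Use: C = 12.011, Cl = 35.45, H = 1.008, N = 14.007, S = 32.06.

244.13

Molecular formula: C10H7Cl2NS.
M = 10×12.011 + 2×35.45 + 7×1.008 + 1×14.007 + 1×32.06 = 244.13 g/mol.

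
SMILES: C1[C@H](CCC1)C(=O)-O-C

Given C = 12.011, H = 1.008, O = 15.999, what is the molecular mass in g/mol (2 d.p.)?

Molecular formula: C7H12O2.
M = 7×12.011 + 12×1.008 + 2×15.999 = 128.17 g/mol.

128.17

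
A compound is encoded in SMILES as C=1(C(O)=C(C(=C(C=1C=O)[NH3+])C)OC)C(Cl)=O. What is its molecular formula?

C10H11ClNO4+

Heavy atoms from the SMILES: 10 C, 1 Cl, 1 N, 4 O.
Implicit hydrogens by atom environment:
  6 × C (aromatic): no H
  3 × O: no H
  2 × C: 3 H each → 6
  1 × C: 1 H
  1 × C: no H
  1 × Cl: no H
  1 × N (charge +1): 3 H
  1 × O: 1 H
  Total hydrogens = 11.
Net charge +1.
Molecular formula: C10H11ClNO4+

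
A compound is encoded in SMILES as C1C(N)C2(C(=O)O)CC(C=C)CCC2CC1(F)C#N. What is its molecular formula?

C14H19FN2O2

Heavy atoms from the SMILES: 14 C, 1 F, 2 N, 2 O.
Implicit hydrogens by atom environment:
  6 × C: 2 H each → 12
  4 × C: 1 H each → 4
  4 × C: no H
  1 × F: no H
  1 × N: 2 H
  1 × N: no H
  1 × O: 1 H
  1 × O: no H
  Total hydrogens = 19.
Molecular formula: C14H19FN2O2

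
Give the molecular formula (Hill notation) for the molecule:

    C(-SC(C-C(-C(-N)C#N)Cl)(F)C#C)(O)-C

Heavy atoms from the SMILES: 9 C, 1 Cl, 1 F, 2 N, 1 O, 1 S.
Implicit hydrogens by atom environment:
  4 × C: 1 H each → 4
  3 × C: no H
  1 × C: 3 H
  1 × C: 2 H
  1 × Cl: no H
  1 × F: no H
  1 × N: 2 H
  1 × N: no H
  1 × O: 1 H
  1 × S: no H
  Total hydrogens = 12.
Molecular formula: C9H12ClFN2OS

C9H12ClFN2OS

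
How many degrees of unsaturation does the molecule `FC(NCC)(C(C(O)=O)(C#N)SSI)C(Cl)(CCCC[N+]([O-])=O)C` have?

Molecular formula from the SMILES: C12H18ClFIN3O4S2.
DoU = (2C + 2 + N − H − X)/2 = (2·12 + 2 + 3 − 18 − 3)/2 = 8/2 = 4.
(Structurally: 0 ring(s) + 4 π bond(s) = 4.)

4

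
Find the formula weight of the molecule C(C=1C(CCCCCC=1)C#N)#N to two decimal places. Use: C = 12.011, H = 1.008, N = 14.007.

160.22

Molecular formula: C10H12N2.
M = 10×12.011 + 12×1.008 + 2×14.007 = 160.22 g/mol.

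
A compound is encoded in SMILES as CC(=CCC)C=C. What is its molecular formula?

C7H12

Heavy atoms from the SMILES: 7 C.
Implicit hydrogens by atom environment:
  2 × C: 3 H each → 6
  2 × C: 2 H each → 4
  2 × C: 1 H each → 2
  1 × C: no H
  Total hydrogens = 12.
Molecular formula: C7H12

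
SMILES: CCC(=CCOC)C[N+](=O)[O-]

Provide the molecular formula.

C7H13NO3

Heavy atoms from the SMILES: 7 C, 1 N, 3 O.
Implicit hydrogens by atom environment:
  3 × C: 2 H each → 6
  2 × C: 3 H each → 6
  2 × O: no H
  1 × C: 1 H
  1 × C: no H
  1 × N (charge +1): no H
  1 × O (charge -1): no H
  Total hydrogens = 13.
Molecular formula: C7H13NO3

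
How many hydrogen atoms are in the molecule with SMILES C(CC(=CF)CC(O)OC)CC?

Hydrogens are implicit in SMILES; fill each atom to its normal valence:
  4 × C: 2 H each → 8
  2 × C: 3 H each → 6
  2 × C: 1 H each → 2
  1 × C: no H
  1 × F: no H
  1 × O: 1 H
  1 × O: no H
  Total hydrogens = 17.

17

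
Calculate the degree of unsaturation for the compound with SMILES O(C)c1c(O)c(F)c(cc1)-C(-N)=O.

Molecular formula from the SMILES: C8H8FNO3.
DoU = (2C + 2 + N − H − X)/2 = (2·8 + 2 + 1 − 8 − 1)/2 = 10/2 = 5.
(Structurally: 1 ring(s) + 4 π bond(s) = 5.)

5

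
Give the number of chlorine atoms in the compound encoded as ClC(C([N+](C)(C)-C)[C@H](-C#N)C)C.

The symbol for chlorine appears 1 time in the SMILES.

1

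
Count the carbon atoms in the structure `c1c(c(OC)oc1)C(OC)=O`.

The symbol for carbon appears 7 times in the SMILES. Lowercase c denotes aromatic carbon and counts toward C.

7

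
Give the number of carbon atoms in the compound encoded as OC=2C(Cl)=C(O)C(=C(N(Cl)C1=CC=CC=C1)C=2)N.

12

The symbol for carbon appears 12 times in the SMILES. (Cl is a single chlorine, not C + l.)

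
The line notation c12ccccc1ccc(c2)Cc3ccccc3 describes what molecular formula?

Heavy atoms from the SMILES: 17 C.
Implicit hydrogens by atom environment:
  12 × C (aromatic): 1 H each → 12
  4 × C (aromatic): no H
  1 × C: 2 H
  Total hydrogens = 14.
Molecular formula: C17H14

C17H14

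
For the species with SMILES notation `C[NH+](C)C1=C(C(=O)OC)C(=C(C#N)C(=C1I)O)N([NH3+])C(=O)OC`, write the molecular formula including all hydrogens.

Heavy atoms from the SMILES: 13 C, 1 I, 4 N, 5 O.
Implicit hydrogens by atom environment:
  6 × C (aromatic): no H
  4 × C: 3 H each → 12
  4 × O: no H
  3 × C: no H
  2 × N: no H
  1 × I: no H
  1 × N (charge +1): 3 H
  1 × N (charge +1): 1 H
  1 × O: 1 H
  Total hydrogens = 17.
Net charge +2.
Molecular formula: [C13H17IN4O5]2+

[C13H17IN4O5]2+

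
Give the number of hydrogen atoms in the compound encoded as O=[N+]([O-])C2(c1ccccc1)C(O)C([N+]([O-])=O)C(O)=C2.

10

Hydrogens are implicit in SMILES; fill each atom to its normal valence:
  5 × C (aromatic): 1 H each → 5
  3 × C: 1 H each → 3
  2 × C: no H
  2 × N (charge +1): no H
  2 × O: 1 H each → 2
  2 × O: no H
  2 × O (charge -1): no H
  1 × C (aromatic): no H
  Total hydrogens = 10.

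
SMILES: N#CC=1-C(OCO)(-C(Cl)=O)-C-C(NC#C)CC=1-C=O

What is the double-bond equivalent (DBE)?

Molecular formula from the SMILES: C12H11ClN2O4.
DoU = (2C + 2 + N − H − X)/2 = (2·12 + 2 + 2 − 11 − 1)/2 = 16/2 = 8.
(Structurally: 1 ring(s) + 7 π bond(s) = 8.)

8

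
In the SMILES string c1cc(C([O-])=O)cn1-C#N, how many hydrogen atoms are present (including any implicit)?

3

Hydrogens are implicit in SMILES; fill each atom to its normal valence:
  3 × C (aromatic): 1 H each → 3
  2 × C: no H
  1 × C (aromatic): no H
  1 × N (aromatic): no H
  1 × N: no H
  1 × O: no H
  1 × O (charge -1): no H
  Total hydrogens = 3.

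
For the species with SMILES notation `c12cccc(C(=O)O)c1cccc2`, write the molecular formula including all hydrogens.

Heavy atoms from the SMILES: 11 C, 2 O.
Implicit hydrogens by atom environment:
  7 × C (aromatic): 1 H each → 7
  3 × C (aromatic): no H
  1 × C: no H
  1 × O: 1 H
  1 × O: no H
  Total hydrogens = 8.
Molecular formula: C11H8O2

C11H8O2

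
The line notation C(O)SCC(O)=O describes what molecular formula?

C3H6O3S

Heavy atoms from the SMILES: 3 C, 3 O, 1 S.
Implicit hydrogens by atom environment:
  2 × C: 2 H each → 4
  2 × O: 1 H each → 2
  1 × C: no H
  1 × O: no H
  1 × S: no H
  Total hydrogens = 6.
Molecular formula: C3H6O3S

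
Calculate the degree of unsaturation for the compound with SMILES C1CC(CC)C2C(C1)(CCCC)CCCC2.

2

Molecular formula from the SMILES: C16H30.
DoU = (2C + 2 + N − H − X)/2 = (2·16 + 2 + 0 − 30 − 0)/2 = 4/2 = 2.
(Structurally: 2 ring(s) + 0 π bond(s) = 2.)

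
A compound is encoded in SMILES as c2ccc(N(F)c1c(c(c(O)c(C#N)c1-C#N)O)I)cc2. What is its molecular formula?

Heavy atoms from the SMILES: 14 C, 1 F, 1 I, 3 N, 2 O.
Implicit hydrogens by atom environment:
  7 × C (aromatic): no H
  5 × C (aromatic): 1 H each → 5
  3 × N: no H
  2 × C: no H
  2 × O: 1 H each → 2
  1 × F: no H
  1 × I: no H
  Total hydrogens = 7.
Molecular formula: C14H7FIN3O2

C14H7FIN3O2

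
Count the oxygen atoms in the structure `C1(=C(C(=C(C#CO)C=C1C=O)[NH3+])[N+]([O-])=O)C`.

The symbol for oxygen appears 4 times in the SMILES.

4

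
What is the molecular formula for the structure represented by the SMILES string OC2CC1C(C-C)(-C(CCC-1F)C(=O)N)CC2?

Heavy atoms from the SMILES: 13 C, 1 F, 1 N, 2 O.
Implicit hydrogens by atom environment:
  6 × C: 2 H each → 12
  4 × C: 1 H each → 4
  2 × C: no H
  1 × C: 3 H
  1 × F: no H
  1 × N: 2 H
  1 × O: 1 H
  1 × O: no H
  Total hydrogens = 22.
Molecular formula: C13H22FNO2

C13H22FNO2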